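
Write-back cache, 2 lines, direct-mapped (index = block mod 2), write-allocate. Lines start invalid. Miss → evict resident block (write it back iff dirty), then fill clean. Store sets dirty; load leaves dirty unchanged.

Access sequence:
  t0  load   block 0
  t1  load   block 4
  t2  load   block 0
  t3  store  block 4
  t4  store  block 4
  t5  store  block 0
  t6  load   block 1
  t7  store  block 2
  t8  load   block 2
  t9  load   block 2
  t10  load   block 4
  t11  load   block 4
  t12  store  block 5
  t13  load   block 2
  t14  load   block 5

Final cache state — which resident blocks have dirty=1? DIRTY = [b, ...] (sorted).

  0 | R B0 → L0 miss [-]
  1 | R B4 → L0 miss [-]
  2 | R B0 → L0 miss [-]
  3 | W B4 → L0 miss [D]
  4 | W B4 → L0 hit [D]
  5 | W B0 → L0 miss wb→B4 [D]
  6 | R B1 → L1 miss [-]
  7 | W B2 → L0 miss wb→B0 [D]
  8 | R B2 → L0 hit [D]
  9 | R B2 → L0 hit [D]
  10 | R B4 → L0 miss wb→B2 [-]
  11 | R B4 → L0 hit [-]
  12 | W B5 → L1 miss [D]
  13 | R B2 → L0 miss [-]
  14 | R B5 → L1 hit [D]

DIRTY = [5]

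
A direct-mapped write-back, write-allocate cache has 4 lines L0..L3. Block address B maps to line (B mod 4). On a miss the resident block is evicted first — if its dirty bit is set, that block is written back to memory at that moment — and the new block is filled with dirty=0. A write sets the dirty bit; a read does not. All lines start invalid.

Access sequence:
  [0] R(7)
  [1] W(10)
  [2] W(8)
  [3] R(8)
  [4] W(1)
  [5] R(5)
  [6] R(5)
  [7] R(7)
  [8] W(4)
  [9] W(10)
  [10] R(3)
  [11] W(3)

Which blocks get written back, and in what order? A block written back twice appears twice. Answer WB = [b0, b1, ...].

0: R B7 → L3 miss [-]
1: W B10 → L2 miss [D]
2: W B8 → L0 miss [D]
3: R B8 → L0 hit [D]
4: W B1 → L1 miss [D]
5: R B5 → L1 miss wb→B1 [-]
6: R B5 → L1 hit [-]
7: R B7 → L3 hit [-]
8: W B4 → L0 miss wb→B8 [D]
9: W B10 → L2 hit [D]
10: R B3 → L3 miss [-]
11: W B3 → L3 hit [D]

WB = [1, 8]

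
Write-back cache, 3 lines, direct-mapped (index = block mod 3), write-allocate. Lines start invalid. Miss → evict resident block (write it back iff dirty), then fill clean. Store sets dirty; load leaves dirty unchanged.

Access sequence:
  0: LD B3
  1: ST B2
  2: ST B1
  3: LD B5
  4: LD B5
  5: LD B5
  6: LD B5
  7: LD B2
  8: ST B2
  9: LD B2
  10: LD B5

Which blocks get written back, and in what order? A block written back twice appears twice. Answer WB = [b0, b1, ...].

WB = [2, 2]

0: R B3 → L0 miss [-]
1: W B2 → L2 miss [D]
2: W B1 → L1 miss [D]
3: R B5 → L2 miss wb→B2 [-]
4: R B5 → L2 hit [-]
5: R B5 → L2 hit [-]
6: R B5 → L2 hit [-]
7: R B2 → L2 miss [-]
8: W B2 → L2 hit [D]
9: R B2 → L2 hit [D]
10: R B5 → L2 miss wb→B2 [-]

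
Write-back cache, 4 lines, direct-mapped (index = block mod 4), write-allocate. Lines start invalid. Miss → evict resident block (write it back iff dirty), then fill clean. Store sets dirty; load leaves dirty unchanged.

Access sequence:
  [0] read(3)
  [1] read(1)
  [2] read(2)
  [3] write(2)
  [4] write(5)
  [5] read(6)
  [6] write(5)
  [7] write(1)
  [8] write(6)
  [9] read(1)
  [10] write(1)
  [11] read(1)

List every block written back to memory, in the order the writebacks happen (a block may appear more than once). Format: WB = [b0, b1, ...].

WB = [2, 5]

0: R B3 -> L3 miss  d=-]
1: R B1 -> L1 miss  d=-]
2: R B2 -> L2 miss  d=-]
3: W B2 -> L2 hit  d=D]
4: W B5 -> L1 miss  d=D]
5: R B6 -> L2 miss wb->B2  d=-]
6: W B5 -> L1 hit  d=D]
7: W B1 -> L1 miss wb->B5  d=D]
8: W B6 -> L2 hit  d=D]
9: R B1 -> L1 hit  d=D]
10: W B1 -> L1 hit  d=D]
11: R B1 -> L1 hit  d=D]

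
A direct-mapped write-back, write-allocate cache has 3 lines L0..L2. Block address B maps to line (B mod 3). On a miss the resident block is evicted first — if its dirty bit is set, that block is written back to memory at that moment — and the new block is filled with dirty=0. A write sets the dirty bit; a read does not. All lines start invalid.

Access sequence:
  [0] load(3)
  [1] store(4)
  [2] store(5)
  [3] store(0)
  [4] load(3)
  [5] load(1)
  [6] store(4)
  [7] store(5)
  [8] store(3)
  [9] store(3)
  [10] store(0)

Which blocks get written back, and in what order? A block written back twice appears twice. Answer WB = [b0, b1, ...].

WB = [0, 4, 3]

0: R B3 → L0 miss [-]
1: W B4 → L1 miss [D]
2: W B5 → L2 miss [D]
3: W B0 → L0 miss [D]
4: R B3 → L0 miss wb→B0 [-]
5: R B1 → L1 miss wb→B4 [-]
6: W B4 → L1 miss [D]
7: W B5 → L2 hit [D]
8: W B3 → L0 hit [D]
9: W B3 → L0 hit [D]
10: W B0 → L0 miss wb→B3 [D]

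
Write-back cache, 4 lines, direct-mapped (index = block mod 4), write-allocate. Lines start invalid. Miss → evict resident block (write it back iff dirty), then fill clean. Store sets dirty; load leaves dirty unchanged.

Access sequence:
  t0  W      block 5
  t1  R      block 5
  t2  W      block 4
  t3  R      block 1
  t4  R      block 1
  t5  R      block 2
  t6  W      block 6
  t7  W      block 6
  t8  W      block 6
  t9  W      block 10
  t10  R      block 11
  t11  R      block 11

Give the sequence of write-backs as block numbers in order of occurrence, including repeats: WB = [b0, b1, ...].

  0 | W B5 → L1 miss [D]
  1 | R B5 → L1 hit [D]
  2 | W B4 → L0 miss [D]
  3 | R B1 → L1 miss wb→B5 [-]
  4 | R B1 → L1 hit [-]
  5 | R B2 → L2 miss [-]
  6 | W B6 → L2 miss [D]
  7 | W B6 → L2 hit [D]
  8 | W B6 → L2 hit [D]
  9 | W B10 → L2 miss wb→B6 [D]
  10 | R B11 → L3 miss [-]
  11 | R B11 → L3 hit [-]

WB = [5, 6]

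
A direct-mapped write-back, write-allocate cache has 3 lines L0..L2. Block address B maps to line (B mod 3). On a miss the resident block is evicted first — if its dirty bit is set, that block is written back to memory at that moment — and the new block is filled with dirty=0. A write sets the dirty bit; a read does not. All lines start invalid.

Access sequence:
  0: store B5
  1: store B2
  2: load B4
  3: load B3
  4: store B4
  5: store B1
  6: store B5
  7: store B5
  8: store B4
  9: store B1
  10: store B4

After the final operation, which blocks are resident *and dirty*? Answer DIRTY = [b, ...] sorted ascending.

  0 | W B5 → L2 miss [D]
  1 | W B2 → L2 miss wb→B5 [D]
  2 | R B4 → L1 miss [-]
  3 | R B3 → L0 miss [-]
  4 | W B4 → L1 hit [D]
  5 | W B1 → L1 miss wb→B4 [D]
  6 | W B5 → L2 miss wb→B2 [D]
  7 | W B5 → L2 hit [D]
  8 | W B4 → L1 miss wb→B1 [D]
  9 | W B1 → L1 miss wb→B4 [D]
  10 | W B4 → L1 miss wb→B1 [D]

DIRTY = [4, 5]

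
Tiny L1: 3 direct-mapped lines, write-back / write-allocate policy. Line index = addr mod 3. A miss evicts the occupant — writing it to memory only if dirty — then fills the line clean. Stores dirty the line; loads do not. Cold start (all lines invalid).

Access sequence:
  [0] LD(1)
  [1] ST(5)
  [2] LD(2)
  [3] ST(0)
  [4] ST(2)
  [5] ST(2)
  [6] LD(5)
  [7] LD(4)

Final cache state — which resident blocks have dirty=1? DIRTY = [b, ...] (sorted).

DIRTY = [0]

  0 | R B1 → L1 miss [-]
  1 | W B5 → L2 miss [D]
  2 | R B2 → L2 miss wb→B5 [-]
  3 | W B0 → L0 miss [D]
  4 | W B2 → L2 hit [D]
  5 | W B2 → L2 hit [D]
  6 | R B5 → L2 miss wb→B2 [-]
  7 | R B4 → L1 miss [-]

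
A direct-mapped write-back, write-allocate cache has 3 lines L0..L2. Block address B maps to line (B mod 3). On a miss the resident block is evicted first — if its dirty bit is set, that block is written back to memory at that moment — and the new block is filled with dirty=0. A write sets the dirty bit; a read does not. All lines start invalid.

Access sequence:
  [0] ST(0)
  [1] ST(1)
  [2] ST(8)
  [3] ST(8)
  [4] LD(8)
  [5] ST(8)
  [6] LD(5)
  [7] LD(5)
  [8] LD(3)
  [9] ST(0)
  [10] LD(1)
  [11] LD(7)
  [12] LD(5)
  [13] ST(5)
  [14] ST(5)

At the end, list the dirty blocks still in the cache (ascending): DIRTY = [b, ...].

0: W B0 -> L0 miss  d=D]
1: W B1 -> L1 miss  d=D]
2: W B8 -> L2 miss  d=D]
3: W B8 -> L2 hit  d=D]
4: R B8 -> L2 hit  d=D]
5: W B8 -> L2 hit  d=D]
6: R B5 -> L2 miss wb->B8  d=-]
7: R B5 -> L2 hit  d=-]
8: R B3 -> L0 miss wb->B0  d=-]
9: W B0 -> L0 miss  d=D]
10: R B1 -> L1 hit  d=D]
11: R B7 -> L1 miss wb->B1  d=-]
12: R B5 -> L2 hit  d=-]
13: W B5 -> L2 hit  d=D]
14: W B5 -> L2 hit  d=D]

DIRTY = [0, 5]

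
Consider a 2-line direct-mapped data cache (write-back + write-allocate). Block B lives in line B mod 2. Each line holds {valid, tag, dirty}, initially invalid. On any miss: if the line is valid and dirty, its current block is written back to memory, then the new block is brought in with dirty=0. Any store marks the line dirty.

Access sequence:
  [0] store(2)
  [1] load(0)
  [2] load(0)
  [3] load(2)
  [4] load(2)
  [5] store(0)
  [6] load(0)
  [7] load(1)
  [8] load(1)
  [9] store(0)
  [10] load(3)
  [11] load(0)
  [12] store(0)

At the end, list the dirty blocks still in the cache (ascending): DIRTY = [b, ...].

0: W B2 -> L0 miss  d=D]
1: R B0 -> L0 miss wb->B2  d=-]
2: R B0 -> L0 hit  d=-]
3: R B2 -> L0 miss  d=-]
4: R B2 -> L0 hit  d=-]
5: W B0 -> L0 miss  d=D]
6: R B0 -> L0 hit  d=D]
7: R B1 -> L1 miss  d=-]
8: R B1 -> L1 hit  d=-]
9: W B0 -> L0 hit  d=D]
10: R B3 -> L1 miss  d=-]
11: R B0 -> L0 hit  d=D]
12: W B0 -> L0 hit  d=D]

DIRTY = [0]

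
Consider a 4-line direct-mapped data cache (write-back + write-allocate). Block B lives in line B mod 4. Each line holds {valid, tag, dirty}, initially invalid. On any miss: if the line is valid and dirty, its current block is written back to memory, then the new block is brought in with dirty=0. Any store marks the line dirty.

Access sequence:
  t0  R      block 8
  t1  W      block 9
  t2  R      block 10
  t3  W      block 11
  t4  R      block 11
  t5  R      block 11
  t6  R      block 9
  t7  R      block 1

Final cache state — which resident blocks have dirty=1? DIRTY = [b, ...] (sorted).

0: R B8 -> L0 miss  d=-]
1: W B9 -> L1 miss  d=D]
2: R B10 -> L2 miss  d=-]
3: W B11 -> L3 miss  d=D]
4: R B11 -> L3 hit  d=D]
5: R B11 -> L3 hit  d=D]
6: R B9 -> L1 hit  d=D]
7: R B1 -> L1 miss wb->B9  d=-]

DIRTY = [11]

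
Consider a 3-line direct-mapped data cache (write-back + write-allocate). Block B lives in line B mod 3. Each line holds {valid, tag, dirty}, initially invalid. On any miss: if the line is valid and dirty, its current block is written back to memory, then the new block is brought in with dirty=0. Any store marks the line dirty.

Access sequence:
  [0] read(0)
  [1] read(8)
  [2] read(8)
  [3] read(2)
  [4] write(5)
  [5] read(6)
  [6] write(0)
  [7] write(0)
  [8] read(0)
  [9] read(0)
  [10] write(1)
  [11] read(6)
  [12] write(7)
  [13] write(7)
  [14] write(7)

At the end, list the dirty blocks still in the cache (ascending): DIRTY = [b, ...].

DIRTY = [5, 7]

0: R B0 → L0 miss [-]
1: R B8 → L2 miss [-]
2: R B8 → L2 hit [-]
3: R B2 → L2 miss [-]
4: W B5 → L2 miss [D]
5: R B6 → L0 miss [-]
6: W B0 → L0 miss [D]
7: W B0 → L0 hit [D]
8: R B0 → L0 hit [D]
9: R B0 → L0 hit [D]
10: W B1 → L1 miss [D]
11: R B6 → L0 miss wb→B0 [-]
12: W B7 → L1 miss wb→B1 [D]
13: W B7 → L1 hit [D]
14: W B7 → L1 hit [D]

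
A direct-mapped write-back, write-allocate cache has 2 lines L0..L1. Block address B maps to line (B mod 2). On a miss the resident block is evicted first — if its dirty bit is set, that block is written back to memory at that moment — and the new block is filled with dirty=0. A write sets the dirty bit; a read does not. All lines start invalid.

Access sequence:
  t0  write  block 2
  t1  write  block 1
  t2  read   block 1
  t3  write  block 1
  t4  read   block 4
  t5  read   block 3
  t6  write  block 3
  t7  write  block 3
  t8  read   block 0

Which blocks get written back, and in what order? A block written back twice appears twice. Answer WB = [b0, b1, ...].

WB = [2, 1]

0: W B2 → L0 miss [D]
1: W B1 → L1 miss [D]
2: R B1 → L1 hit [D]
3: W B1 → L1 hit [D]
4: R B4 → L0 miss wb→B2 [-]
5: R B3 → L1 miss wb→B1 [-]
6: W B3 → L1 hit [D]
7: W B3 → L1 hit [D]
8: R B0 → L0 miss [-]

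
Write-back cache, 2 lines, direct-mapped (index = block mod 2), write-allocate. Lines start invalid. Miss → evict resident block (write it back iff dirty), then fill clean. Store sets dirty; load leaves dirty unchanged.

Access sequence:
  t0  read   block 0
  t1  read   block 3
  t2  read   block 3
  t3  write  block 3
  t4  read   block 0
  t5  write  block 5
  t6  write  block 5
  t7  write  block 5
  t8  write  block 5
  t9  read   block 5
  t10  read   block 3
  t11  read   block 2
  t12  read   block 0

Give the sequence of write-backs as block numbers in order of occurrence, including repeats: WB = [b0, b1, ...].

0: R B0 → L0 miss [-]
1: R B3 → L1 miss [-]
2: R B3 → L1 hit [-]
3: W B3 → L1 hit [D]
4: R B0 → L0 hit [-]
5: W B5 → L1 miss wb→B3 [D]
6: W B5 → L1 hit [D]
7: W B5 → L1 hit [D]
8: W B5 → L1 hit [D]
9: R B5 → L1 hit [D]
10: R B3 → L1 miss wb→B5 [-]
11: R B2 → L0 miss [-]
12: R B0 → L0 miss [-]

WB = [3, 5]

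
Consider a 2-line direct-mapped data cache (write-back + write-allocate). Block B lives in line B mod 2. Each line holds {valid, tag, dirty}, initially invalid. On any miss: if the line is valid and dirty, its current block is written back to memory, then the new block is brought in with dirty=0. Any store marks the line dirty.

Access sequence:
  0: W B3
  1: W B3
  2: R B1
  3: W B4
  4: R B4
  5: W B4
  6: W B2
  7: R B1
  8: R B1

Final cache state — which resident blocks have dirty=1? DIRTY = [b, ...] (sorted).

DIRTY = [2]

0: W B3 → L1 miss [D]
1: W B3 → L1 hit [D]
2: R B1 → L1 miss wb→B3 [-]
3: W B4 → L0 miss [D]
4: R B4 → L0 hit [D]
5: W B4 → L0 hit [D]
6: W B2 → L0 miss wb→B4 [D]
7: R B1 → L1 hit [-]
8: R B1 → L1 hit [-]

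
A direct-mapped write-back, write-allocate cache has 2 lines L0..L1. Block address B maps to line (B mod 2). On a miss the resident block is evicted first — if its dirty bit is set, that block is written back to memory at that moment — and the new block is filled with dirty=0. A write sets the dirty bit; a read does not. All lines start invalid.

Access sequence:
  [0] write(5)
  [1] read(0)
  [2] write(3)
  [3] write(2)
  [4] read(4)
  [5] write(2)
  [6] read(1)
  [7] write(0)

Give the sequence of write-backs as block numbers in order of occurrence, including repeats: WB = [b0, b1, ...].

0: W B5 → L1 miss [D]
1: R B0 → L0 miss [-]
2: W B3 → L1 miss wb→B5 [D]
3: W B2 → L0 miss [D]
4: R B4 → L0 miss wb→B2 [-]
5: W B2 → L0 miss [D]
6: R B1 → L1 miss wb→B3 [-]
7: W B0 → L0 miss wb→B2 [D]

WB = [5, 2, 3, 2]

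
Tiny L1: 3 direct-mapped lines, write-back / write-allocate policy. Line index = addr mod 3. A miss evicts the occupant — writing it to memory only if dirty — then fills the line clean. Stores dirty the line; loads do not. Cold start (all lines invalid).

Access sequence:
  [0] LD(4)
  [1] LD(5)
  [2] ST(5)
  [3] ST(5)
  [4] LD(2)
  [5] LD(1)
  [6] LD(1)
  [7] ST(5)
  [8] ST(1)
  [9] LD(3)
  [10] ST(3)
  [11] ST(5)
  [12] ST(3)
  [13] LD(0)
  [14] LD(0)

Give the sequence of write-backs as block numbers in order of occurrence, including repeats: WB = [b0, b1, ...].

WB = [5, 3]

  0 | R B4 → L1 miss [-]
  1 | R B5 → L2 miss [-]
  2 | W B5 → L2 hit [D]
  3 | W B5 → L2 hit [D]
  4 | R B2 → L2 miss wb→B5 [-]
  5 | R B1 → L1 miss [-]
  6 | R B1 → L1 hit [-]
  7 | W B5 → L2 miss [D]
  8 | W B1 → L1 hit [D]
  9 | R B3 → L0 miss [-]
  10 | W B3 → L0 hit [D]
  11 | W B5 → L2 hit [D]
  12 | W B3 → L0 hit [D]
  13 | R B0 → L0 miss wb→B3 [-]
  14 | R B0 → L0 hit [-]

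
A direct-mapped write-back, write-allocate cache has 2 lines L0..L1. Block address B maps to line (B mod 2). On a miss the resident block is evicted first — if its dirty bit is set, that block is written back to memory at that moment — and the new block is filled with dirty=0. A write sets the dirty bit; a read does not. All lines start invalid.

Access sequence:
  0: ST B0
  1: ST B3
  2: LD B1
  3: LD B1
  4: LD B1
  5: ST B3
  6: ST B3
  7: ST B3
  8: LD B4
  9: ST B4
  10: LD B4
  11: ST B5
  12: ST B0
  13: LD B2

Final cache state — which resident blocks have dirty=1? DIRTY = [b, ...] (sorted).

0: W B0 -> L0 miss  d=D]
1: W B3 -> L1 miss  d=D]
2: R B1 -> L1 miss wb->B3  d=-]
3: R B1 -> L1 hit  d=-]
4: R B1 -> L1 hit  d=-]
5: W B3 -> L1 miss  d=D]
6: W B3 -> L1 hit  d=D]
7: W B3 -> L1 hit  d=D]
8: R B4 -> L0 miss wb->B0  d=-]
9: W B4 -> L0 hit  d=D]
10: R B4 -> L0 hit  d=D]
11: W B5 -> L1 miss wb->B3  d=D]
12: W B0 -> L0 miss wb->B4  d=D]
13: R B2 -> L0 miss wb->B0  d=-]

DIRTY = [5]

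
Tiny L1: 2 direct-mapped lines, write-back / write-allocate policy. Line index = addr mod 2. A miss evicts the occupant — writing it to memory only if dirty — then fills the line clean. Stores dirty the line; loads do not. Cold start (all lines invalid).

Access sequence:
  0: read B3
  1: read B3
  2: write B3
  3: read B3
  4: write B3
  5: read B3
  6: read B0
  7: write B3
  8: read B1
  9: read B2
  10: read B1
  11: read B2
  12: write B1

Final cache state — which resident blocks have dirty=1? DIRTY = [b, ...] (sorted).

0: R B3 → L1 miss [-]
1: R B3 → L1 hit [-]
2: W B3 → L1 hit [D]
3: R B3 → L1 hit [D]
4: W B3 → L1 hit [D]
5: R B3 → L1 hit [D]
6: R B0 → L0 miss [-]
7: W B3 → L1 hit [D]
8: R B1 → L1 miss wb→B3 [-]
9: R B2 → L0 miss [-]
10: R B1 → L1 hit [-]
11: R B2 → L0 hit [-]
12: W B1 → L1 hit [D]

DIRTY = [1]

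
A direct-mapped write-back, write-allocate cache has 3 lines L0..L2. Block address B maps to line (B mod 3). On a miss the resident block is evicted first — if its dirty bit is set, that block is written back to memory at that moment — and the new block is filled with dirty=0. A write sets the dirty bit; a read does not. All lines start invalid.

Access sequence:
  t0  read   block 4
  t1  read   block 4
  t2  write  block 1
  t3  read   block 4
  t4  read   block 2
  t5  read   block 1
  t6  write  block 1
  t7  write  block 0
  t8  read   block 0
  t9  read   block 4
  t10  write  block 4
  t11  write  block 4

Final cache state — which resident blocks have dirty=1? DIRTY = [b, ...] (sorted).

0: R B4 -> L1 miss  d=-]
1: R B4 -> L1 hit  d=-]
2: W B1 -> L1 miss  d=D]
3: R B4 -> L1 miss wb->B1  d=-]
4: R B2 -> L2 miss  d=-]
5: R B1 -> L1 miss  d=-]
6: W B1 -> L1 hit  d=D]
7: W B0 -> L0 miss  d=D]
8: R B0 -> L0 hit  d=D]
9: R B4 -> L1 miss wb->B1  d=-]
10: W B4 -> L1 hit  d=D]
11: W B4 -> L1 hit  d=D]

DIRTY = [0, 4]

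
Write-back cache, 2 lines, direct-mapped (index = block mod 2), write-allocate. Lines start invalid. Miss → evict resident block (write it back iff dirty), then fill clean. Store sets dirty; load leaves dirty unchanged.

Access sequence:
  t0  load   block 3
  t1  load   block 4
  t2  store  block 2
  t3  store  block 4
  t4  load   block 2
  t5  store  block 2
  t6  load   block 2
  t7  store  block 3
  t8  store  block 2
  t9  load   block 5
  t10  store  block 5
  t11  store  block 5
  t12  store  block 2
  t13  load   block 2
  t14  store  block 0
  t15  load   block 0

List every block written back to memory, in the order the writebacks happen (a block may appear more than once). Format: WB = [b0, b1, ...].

  0 | R B3 → L1 miss [-]
  1 | R B4 → L0 miss [-]
  2 | W B2 → L0 miss [D]
  3 | W B4 → L0 miss wb→B2 [D]
  4 | R B2 → L0 miss wb→B4 [-]
  5 | W B2 → L0 hit [D]
  6 | R B2 → L0 hit [D]
  7 | W B3 → L1 hit [D]
  8 | W B2 → L0 hit [D]
  9 | R B5 → L1 miss wb→B3 [-]
  10 | W B5 → L1 hit [D]
  11 | W B5 → L1 hit [D]
  12 | W B2 → L0 hit [D]
  13 | R B2 → L0 hit [D]
  14 | W B0 → L0 miss wb→B2 [D]
  15 | R B0 → L0 hit [D]

WB = [2, 4, 3, 2]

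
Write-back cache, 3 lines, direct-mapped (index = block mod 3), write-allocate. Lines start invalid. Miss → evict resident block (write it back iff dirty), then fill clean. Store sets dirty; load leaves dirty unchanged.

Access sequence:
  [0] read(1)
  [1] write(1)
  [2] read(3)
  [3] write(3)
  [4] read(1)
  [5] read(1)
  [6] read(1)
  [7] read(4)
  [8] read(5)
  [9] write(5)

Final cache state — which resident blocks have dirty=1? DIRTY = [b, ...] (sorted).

DIRTY = [3, 5]

0: R B1 → L1 miss [-]
1: W B1 → L1 hit [D]
2: R B3 → L0 miss [-]
3: W B3 → L0 hit [D]
4: R B1 → L1 hit [D]
5: R B1 → L1 hit [D]
6: R B1 → L1 hit [D]
7: R B4 → L1 miss wb→B1 [-]
8: R B5 → L2 miss [-]
9: W B5 → L2 hit [D]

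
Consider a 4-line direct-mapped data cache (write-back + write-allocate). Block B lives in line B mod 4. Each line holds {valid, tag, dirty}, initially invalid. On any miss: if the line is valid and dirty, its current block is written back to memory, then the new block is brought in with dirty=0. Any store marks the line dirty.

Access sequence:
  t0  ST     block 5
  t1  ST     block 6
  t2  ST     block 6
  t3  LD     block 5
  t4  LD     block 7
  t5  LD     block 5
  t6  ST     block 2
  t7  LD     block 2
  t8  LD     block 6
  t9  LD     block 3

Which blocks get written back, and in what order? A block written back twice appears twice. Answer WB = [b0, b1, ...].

0: W B5 -> L1 miss  d=D]
1: W B6 -> L2 miss  d=D]
2: W B6 -> L2 hit  d=D]
3: R B5 -> L1 hit  d=D]
4: R B7 -> L3 miss  d=-]
5: R B5 -> L1 hit  d=D]
6: W B2 -> L2 miss wb->B6  d=D]
7: R B2 -> L2 hit  d=D]
8: R B6 -> L2 miss wb->B2  d=-]
9: R B3 -> L3 miss  d=-]

WB = [6, 2]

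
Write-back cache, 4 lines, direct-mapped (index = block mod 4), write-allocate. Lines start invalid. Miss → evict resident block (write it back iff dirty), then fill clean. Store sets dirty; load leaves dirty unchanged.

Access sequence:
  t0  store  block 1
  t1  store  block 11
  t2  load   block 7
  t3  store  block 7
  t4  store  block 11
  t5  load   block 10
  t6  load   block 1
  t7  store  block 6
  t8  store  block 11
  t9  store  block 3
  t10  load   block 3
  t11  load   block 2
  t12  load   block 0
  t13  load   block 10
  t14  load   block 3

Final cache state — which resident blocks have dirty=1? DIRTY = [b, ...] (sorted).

DIRTY = [1, 3]

  0 | W B1 → L1 miss [D]
  1 | W B11 → L3 miss [D]
  2 | R B7 → L3 miss wb→B11 [-]
  3 | W B7 → L3 hit [D]
  4 | W B11 → L3 miss wb→B7 [D]
  5 | R B10 → L2 miss [-]
  6 | R B1 → L1 hit [D]
  7 | W B6 → L2 miss [D]
  8 | W B11 → L3 hit [D]
  9 | W B3 → L3 miss wb→B11 [D]
  10 | R B3 → L3 hit [D]
  11 | R B2 → L2 miss wb→B6 [-]
  12 | R B0 → L0 miss [-]
  13 | R B10 → L2 miss [-]
  14 | R B3 → L3 hit [D]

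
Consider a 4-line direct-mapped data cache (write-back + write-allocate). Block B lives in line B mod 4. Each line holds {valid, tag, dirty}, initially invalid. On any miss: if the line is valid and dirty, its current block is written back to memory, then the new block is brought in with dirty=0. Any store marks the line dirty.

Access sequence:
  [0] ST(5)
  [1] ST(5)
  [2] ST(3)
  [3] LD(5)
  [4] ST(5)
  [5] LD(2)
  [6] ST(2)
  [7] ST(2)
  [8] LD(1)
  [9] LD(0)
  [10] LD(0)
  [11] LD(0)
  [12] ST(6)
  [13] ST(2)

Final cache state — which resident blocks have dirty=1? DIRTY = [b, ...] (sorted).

DIRTY = [2, 3]

  0 | W B5 → L1 miss [D]
  1 | W B5 → L1 hit [D]
  2 | W B3 → L3 miss [D]
  3 | R B5 → L1 hit [D]
  4 | W B5 → L1 hit [D]
  5 | R B2 → L2 miss [-]
  6 | W B2 → L2 hit [D]
  7 | W B2 → L2 hit [D]
  8 | R B1 → L1 miss wb→B5 [-]
  9 | R B0 → L0 miss [-]
  10 | R B0 → L0 hit [-]
  11 | R B0 → L0 hit [-]
  12 | W B6 → L2 miss wb→B2 [D]
  13 | W B2 → L2 miss wb→B6 [D]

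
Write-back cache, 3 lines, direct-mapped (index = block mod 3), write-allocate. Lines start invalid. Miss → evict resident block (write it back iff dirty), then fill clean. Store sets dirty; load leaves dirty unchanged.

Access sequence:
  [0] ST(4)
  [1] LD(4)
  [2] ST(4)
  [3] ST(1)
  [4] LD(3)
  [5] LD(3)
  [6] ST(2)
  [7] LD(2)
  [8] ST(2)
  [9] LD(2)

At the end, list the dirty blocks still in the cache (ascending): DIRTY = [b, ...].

DIRTY = [1, 2]

0: W B4 → L1 miss [D]
1: R B4 → L1 hit [D]
2: W B4 → L1 hit [D]
3: W B1 → L1 miss wb→B4 [D]
4: R B3 → L0 miss [-]
5: R B3 → L0 hit [-]
6: W B2 → L2 miss [D]
7: R B2 → L2 hit [D]
8: W B2 → L2 hit [D]
9: R B2 → L2 hit [D]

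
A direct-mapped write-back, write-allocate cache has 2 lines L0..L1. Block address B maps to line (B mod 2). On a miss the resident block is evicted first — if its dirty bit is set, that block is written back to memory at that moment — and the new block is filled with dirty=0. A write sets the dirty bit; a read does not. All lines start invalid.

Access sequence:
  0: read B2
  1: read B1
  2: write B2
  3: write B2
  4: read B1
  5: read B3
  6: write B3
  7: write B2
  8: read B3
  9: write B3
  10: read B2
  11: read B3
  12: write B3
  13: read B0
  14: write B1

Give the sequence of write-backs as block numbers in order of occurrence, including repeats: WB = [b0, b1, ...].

WB = [2, 3]

0: R B2 -> L0 miss  d=-]
1: R B1 -> L1 miss  d=-]
2: W B2 -> L0 hit  d=D]
3: W B2 -> L0 hit  d=D]
4: R B1 -> L1 hit  d=-]
5: R B3 -> L1 miss  d=-]
6: W B3 -> L1 hit  d=D]
7: W B2 -> L0 hit  d=D]
8: R B3 -> L1 hit  d=D]
9: W B3 -> L1 hit  d=D]
10: R B2 -> L0 hit  d=D]
11: R B3 -> L1 hit  d=D]
12: W B3 -> L1 hit  d=D]
13: R B0 -> L0 miss wb->B2  d=-]
14: W B1 -> L1 miss wb->B3  d=D]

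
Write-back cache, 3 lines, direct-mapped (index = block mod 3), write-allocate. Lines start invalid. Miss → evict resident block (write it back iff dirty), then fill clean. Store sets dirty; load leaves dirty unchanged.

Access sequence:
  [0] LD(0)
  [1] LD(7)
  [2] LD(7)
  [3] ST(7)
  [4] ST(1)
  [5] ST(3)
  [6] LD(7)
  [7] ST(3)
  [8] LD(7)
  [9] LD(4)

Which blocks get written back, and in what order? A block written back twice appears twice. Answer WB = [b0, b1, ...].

WB = [7, 1]

0: R B0 -> L0 miss  d=-]
1: R B7 -> L1 miss  d=-]
2: R B7 -> L1 hit  d=-]
3: W B7 -> L1 hit  d=D]
4: W B1 -> L1 miss wb->B7  d=D]
5: W B3 -> L0 miss  d=D]
6: R B7 -> L1 miss wb->B1  d=-]
7: W B3 -> L0 hit  d=D]
8: R B7 -> L1 hit  d=-]
9: R B4 -> L1 miss  d=-]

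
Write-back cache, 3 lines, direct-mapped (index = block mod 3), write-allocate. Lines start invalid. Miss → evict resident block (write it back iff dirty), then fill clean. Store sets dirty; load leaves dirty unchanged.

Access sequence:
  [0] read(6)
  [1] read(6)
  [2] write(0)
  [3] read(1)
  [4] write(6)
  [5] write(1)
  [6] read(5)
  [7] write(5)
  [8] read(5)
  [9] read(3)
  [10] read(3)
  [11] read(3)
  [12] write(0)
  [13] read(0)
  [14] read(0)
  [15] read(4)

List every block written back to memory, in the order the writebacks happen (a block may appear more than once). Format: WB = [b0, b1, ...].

WB = [0, 6, 1]

0: R B6 -> L0 miss  d=-]
1: R B6 -> L0 hit  d=-]
2: W B0 -> L0 miss  d=D]
3: R B1 -> L1 miss  d=-]
4: W B6 -> L0 miss wb->B0  d=D]
5: W B1 -> L1 hit  d=D]
6: R B5 -> L2 miss  d=-]
7: W B5 -> L2 hit  d=D]
8: R B5 -> L2 hit  d=D]
9: R B3 -> L0 miss wb->B6  d=-]
10: R B3 -> L0 hit  d=-]
11: R B3 -> L0 hit  d=-]
12: W B0 -> L0 miss  d=D]
13: R B0 -> L0 hit  d=D]
14: R B0 -> L0 hit  d=D]
15: R B4 -> L1 miss wb->B1  d=-]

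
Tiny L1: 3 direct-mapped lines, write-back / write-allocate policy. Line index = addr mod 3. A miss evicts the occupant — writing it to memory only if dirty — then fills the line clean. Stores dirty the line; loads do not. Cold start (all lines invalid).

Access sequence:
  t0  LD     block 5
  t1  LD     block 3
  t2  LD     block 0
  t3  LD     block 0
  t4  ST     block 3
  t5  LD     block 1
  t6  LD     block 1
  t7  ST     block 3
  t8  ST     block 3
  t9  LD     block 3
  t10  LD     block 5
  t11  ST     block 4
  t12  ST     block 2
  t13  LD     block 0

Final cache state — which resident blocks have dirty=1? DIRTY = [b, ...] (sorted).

DIRTY = [2, 4]

  0 | R B5 → L2 miss [-]
  1 | R B3 → L0 miss [-]
  2 | R B0 → L0 miss [-]
  3 | R B0 → L0 hit [-]
  4 | W B3 → L0 miss [D]
  5 | R B1 → L1 miss [-]
  6 | R B1 → L1 hit [-]
  7 | W B3 → L0 hit [D]
  8 | W B3 → L0 hit [D]
  9 | R B3 → L0 hit [D]
  10 | R B5 → L2 hit [-]
  11 | W B4 → L1 miss [D]
  12 | W B2 → L2 miss [D]
  13 | R B0 → L0 miss wb→B3 [-]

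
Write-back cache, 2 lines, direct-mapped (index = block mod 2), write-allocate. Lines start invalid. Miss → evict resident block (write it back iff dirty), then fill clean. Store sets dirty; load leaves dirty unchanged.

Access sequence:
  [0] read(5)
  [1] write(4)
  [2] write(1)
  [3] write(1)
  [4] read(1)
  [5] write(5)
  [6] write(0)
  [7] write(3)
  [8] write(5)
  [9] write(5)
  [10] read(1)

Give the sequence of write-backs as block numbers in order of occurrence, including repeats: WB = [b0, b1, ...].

WB = [1, 4, 5, 3, 5]

  0 | R B5 → L1 miss [-]
  1 | W B4 → L0 miss [D]
  2 | W B1 → L1 miss [D]
  3 | W B1 → L1 hit [D]
  4 | R B1 → L1 hit [D]
  5 | W B5 → L1 miss wb→B1 [D]
  6 | W B0 → L0 miss wb→B4 [D]
  7 | W B3 → L1 miss wb→B5 [D]
  8 | W B5 → L1 miss wb→B3 [D]
  9 | W B5 → L1 hit [D]
  10 | R B1 → L1 miss wb→B5 [-]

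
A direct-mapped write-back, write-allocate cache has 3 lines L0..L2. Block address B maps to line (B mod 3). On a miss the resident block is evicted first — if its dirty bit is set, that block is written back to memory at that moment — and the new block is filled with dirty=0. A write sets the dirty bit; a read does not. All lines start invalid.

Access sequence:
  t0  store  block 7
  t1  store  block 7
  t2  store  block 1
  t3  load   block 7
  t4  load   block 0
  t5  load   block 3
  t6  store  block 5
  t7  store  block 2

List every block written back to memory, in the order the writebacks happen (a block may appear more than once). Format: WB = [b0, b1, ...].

WB = [7, 1, 5]

0: W B7 → L1 miss [D]
1: W B7 → L1 hit [D]
2: W B1 → L1 miss wb→B7 [D]
3: R B7 → L1 miss wb→B1 [-]
4: R B0 → L0 miss [-]
5: R B3 → L0 miss [-]
6: W B5 → L2 miss [D]
7: W B2 → L2 miss wb→B5 [D]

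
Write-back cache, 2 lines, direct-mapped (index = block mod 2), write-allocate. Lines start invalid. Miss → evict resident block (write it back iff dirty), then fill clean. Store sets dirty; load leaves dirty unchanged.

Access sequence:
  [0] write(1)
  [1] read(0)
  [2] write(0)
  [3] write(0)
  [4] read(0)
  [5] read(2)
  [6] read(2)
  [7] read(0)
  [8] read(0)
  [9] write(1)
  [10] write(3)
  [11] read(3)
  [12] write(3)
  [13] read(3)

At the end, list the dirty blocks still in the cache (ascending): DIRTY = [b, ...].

DIRTY = [3]

0: W B1 → L1 miss [D]
1: R B0 → L0 miss [-]
2: W B0 → L0 hit [D]
3: W B0 → L0 hit [D]
4: R B0 → L0 hit [D]
5: R B2 → L0 miss wb→B0 [-]
6: R B2 → L0 hit [-]
7: R B0 → L0 miss [-]
8: R B0 → L0 hit [-]
9: W B1 → L1 hit [D]
10: W B3 → L1 miss wb→B1 [D]
11: R B3 → L1 hit [D]
12: W B3 → L1 hit [D]
13: R B3 → L1 hit [D]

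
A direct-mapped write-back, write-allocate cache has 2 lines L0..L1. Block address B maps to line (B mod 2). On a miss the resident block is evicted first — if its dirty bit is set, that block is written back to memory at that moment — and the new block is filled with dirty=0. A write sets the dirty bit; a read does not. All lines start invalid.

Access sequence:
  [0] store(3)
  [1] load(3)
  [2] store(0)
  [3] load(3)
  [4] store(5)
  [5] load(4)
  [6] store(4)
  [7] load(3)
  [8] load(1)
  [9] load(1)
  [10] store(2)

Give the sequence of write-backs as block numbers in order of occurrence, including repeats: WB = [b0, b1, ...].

WB = [3, 0, 5, 4]

0: W B3 -> L1 miss  d=D]
1: R B3 -> L1 hit  d=D]
2: W B0 -> L0 miss  d=D]
3: R B3 -> L1 hit  d=D]
4: W B5 -> L1 miss wb->B3  d=D]
5: R B4 -> L0 miss wb->B0  d=-]
6: W B4 -> L0 hit  d=D]
7: R B3 -> L1 miss wb->B5  d=-]
8: R B1 -> L1 miss  d=-]
9: R B1 -> L1 hit  d=-]
10: W B2 -> L0 miss wb->B4  d=D]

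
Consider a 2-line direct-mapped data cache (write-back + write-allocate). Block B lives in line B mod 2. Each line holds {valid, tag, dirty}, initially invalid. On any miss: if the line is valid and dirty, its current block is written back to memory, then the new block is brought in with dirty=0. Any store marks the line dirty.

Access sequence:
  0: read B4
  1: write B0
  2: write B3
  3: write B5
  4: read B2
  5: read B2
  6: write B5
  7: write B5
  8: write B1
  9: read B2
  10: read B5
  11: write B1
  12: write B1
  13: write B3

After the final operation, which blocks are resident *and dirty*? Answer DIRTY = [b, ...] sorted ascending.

  0 | R B4 → L0 miss [-]
  1 | W B0 → L0 miss [D]
  2 | W B3 → L1 miss [D]
  3 | W B5 → L1 miss wb→B3 [D]
  4 | R B2 → L0 miss wb→B0 [-]
  5 | R B2 → L0 hit [-]
  6 | W B5 → L1 hit [D]
  7 | W B5 → L1 hit [D]
  8 | W B1 → L1 miss wb→B5 [D]
  9 | R B2 → L0 hit [-]
  10 | R B5 → L1 miss wb→B1 [-]
  11 | W B1 → L1 miss [D]
  12 | W B1 → L1 hit [D]
  13 | W B3 → L1 miss wb→B1 [D]

DIRTY = [3]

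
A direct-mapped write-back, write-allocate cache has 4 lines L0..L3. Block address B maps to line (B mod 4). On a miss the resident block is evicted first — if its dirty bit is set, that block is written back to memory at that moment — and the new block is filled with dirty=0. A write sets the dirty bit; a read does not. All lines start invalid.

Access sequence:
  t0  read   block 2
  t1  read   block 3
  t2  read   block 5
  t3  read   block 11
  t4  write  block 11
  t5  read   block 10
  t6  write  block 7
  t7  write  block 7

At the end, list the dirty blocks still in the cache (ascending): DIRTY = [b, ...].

  0 | R B2 → L2 miss [-]
  1 | R B3 → L3 miss [-]
  2 | R B5 → L1 miss [-]
  3 | R B11 → L3 miss [-]
  4 | W B11 → L3 hit [D]
  5 | R B10 → L2 miss [-]
  6 | W B7 → L3 miss wb→B11 [D]
  7 | W B7 → L3 hit [D]

DIRTY = [7]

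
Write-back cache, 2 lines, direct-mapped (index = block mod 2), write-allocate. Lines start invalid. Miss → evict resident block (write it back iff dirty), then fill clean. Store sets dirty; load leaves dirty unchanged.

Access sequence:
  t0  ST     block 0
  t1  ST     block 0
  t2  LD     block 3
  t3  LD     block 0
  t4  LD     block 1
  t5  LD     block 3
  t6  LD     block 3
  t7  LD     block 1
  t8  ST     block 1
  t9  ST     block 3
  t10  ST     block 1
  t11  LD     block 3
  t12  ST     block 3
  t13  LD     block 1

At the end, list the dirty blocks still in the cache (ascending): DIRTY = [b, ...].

0: W B0 → L0 miss [D]
1: W B0 → L0 hit [D]
2: R B3 → L1 miss [-]
3: R B0 → L0 hit [D]
4: R B1 → L1 miss [-]
5: R B3 → L1 miss [-]
6: R B3 → L1 hit [-]
7: R B1 → L1 miss [-]
8: W B1 → L1 hit [D]
9: W B3 → L1 miss wb→B1 [D]
10: W B1 → L1 miss wb→B3 [D]
11: R B3 → L1 miss wb→B1 [-]
12: W B3 → L1 hit [D]
13: R B1 → L1 miss wb→B3 [-]

DIRTY = [0]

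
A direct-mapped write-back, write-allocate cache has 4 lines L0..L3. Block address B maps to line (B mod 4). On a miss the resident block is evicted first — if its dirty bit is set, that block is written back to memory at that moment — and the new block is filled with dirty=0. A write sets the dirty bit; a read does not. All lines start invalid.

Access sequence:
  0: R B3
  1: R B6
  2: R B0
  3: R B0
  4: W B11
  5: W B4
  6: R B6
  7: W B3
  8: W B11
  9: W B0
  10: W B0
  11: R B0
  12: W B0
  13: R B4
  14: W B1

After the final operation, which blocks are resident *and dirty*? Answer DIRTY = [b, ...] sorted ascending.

0: R B3 -> L3 miss  d=-]
1: R B6 -> L2 miss  d=-]
2: R B0 -> L0 miss  d=-]
3: R B0 -> L0 hit  d=-]
4: W B11 -> L3 miss  d=D]
5: W B4 -> L0 miss  d=D]
6: R B6 -> L2 hit  d=-]
7: W B3 -> L3 miss wb->B11  d=D]
8: W B11 -> L3 miss wb->B3  d=D]
9: W B0 -> L0 miss wb->B4  d=D]
10: W B0 -> L0 hit  d=D]
11: R B0 -> L0 hit  d=D]
12: W B0 -> L0 hit  d=D]
13: R B4 -> L0 miss wb->B0  d=-]
14: W B1 -> L1 miss  d=D]

DIRTY = [1, 11]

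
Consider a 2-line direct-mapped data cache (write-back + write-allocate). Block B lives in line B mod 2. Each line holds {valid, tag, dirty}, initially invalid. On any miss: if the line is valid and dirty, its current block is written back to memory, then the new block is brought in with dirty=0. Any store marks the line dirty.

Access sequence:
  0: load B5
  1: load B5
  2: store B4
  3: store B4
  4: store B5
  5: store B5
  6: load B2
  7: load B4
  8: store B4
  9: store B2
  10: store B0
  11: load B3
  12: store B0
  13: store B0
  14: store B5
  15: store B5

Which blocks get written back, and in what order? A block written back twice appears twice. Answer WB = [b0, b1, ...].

WB = [4, 4, 2, 5]

  0 | R B5 → L1 miss [-]
  1 | R B5 → L1 hit [-]
  2 | W B4 → L0 miss [D]
  3 | W B4 → L0 hit [D]
  4 | W B5 → L1 hit [D]
  5 | W B5 → L1 hit [D]
  6 | R B2 → L0 miss wb→B4 [-]
  7 | R B4 → L0 miss [-]
  8 | W B4 → L0 hit [D]
  9 | W B2 → L0 miss wb→B4 [D]
  10 | W B0 → L0 miss wb→B2 [D]
  11 | R B3 → L1 miss wb→B5 [-]
  12 | W B0 → L0 hit [D]
  13 | W B0 → L0 hit [D]
  14 | W B5 → L1 miss [D]
  15 | W B5 → L1 hit [D]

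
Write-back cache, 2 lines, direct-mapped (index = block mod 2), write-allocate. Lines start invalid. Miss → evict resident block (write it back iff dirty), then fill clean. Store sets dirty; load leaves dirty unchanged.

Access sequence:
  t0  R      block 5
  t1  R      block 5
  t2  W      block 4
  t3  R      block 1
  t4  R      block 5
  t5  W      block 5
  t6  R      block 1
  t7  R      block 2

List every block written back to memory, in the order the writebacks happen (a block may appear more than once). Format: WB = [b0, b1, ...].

WB = [5, 4]

0: R B5 → L1 miss [-]
1: R B5 → L1 hit [-]
2: W B4 → L0 miss [D]
3: R B1 → L1 miss [-]
4: R B5 → L1 miss [-]
5: W B5 → L1 hit [D]
6: R B1 → L1 miss wb→B5 [-]
7: R B2 → L0 miss wb→B4 [-]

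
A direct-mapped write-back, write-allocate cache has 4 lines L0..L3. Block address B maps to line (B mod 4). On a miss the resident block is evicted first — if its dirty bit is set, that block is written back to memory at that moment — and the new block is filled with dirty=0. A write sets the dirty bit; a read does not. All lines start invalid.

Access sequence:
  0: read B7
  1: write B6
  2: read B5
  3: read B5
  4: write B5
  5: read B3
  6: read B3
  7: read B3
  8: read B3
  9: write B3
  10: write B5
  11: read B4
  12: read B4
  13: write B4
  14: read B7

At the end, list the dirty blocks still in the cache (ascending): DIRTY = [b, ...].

0: R B7 -> L3 miss  d=-]
1: W B6 -> L2 miss  d=D]
2: R B5 -> L1 miss  d=-]
3: R B5 -> L1 hit  d=-]
4: W B5 -> L1 hit  d=D]
5: R B3 -> L3 miss  d=-]
6: R B3 -> L3 hit  d=-]
7: R B3 -> L3 hit  d=-]
8: R B3 -> L3 hit  d=-]
9: W B3 -> L3 hit  d=D]
10: W B5 -> L1 hit  d=D]
11: R B4 -> L0 miss  d=-]
12: R B4 -> L0 hit  d=-]
13: W B4 -> L0 hit  d=D]
14: R B7 -> L3 miss wb->B3  d=-]

DIRTY = [4, 5, 6]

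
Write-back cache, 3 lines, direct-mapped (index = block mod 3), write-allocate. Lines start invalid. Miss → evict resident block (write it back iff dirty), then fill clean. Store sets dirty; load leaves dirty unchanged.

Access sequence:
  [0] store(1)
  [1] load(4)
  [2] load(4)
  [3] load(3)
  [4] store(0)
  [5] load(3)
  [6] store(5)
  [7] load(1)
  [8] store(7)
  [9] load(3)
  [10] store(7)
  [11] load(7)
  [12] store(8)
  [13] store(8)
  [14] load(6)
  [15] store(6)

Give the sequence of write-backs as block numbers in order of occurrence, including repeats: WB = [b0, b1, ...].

0: W B1 -> L1 miss  d=D]
1: R B4 -> L1 miss wb->B1  d=-]
2: R B4 -> L1 hit  d=-]
3: R B3 -> L0 miss  d=-]
4: W B0 -> L0 miss  d=D]
5: R B3 -> L0 miss wb->B0  d=-]
6: W B5 -> L2 miss  d=D]
7: R B1 -> L1 miss  d=-]
8: W B7 -> L1 miss  d=D]
9: R B3 -> L0 hit  d=-]
10: W B7 -> L1 hit  d=D]
11: R B7 -> L1 hit  d=D]
12: W B8 -> L2 miss wb->B5  d=D]
13: W B8 -> L2 hit  d=D]
14: R B6 -> L0 miss  d=-]
15: W B6 -> L0 hit  d=D]

WB = [1, 0, 5]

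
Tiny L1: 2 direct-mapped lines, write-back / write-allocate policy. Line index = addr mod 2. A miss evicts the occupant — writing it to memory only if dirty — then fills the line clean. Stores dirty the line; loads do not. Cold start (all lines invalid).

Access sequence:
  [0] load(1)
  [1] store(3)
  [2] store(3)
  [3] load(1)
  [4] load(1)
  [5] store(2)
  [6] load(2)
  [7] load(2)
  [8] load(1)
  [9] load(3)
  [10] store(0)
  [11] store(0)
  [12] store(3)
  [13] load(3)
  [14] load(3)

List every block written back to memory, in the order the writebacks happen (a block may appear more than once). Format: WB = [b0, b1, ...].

  0 | R B1 → L1 miss [-]
  1 | W B3 → L1 miss [D]
  2 | W B3 → L1 hit [D]
  3 | R B1 → L1 miss wb→B3 [-]
  4 | R B1 → L1 hit [-]
  5 | W B2 → L0 miss [D]
  6 | R B2 → L0 hit [D]
  7 | R B2 → L0 hit [D]
  8 | R B1 → L1 hit [-]
  9 | R B3 → L1 miss [-]
  10 | W B0 → L0 miss wb→B2 [D]
  11 | W B0 → L0 hit [D]
  12 | W B3 → L1 hit [D]
  13 | R B3 → L1 hit [D]
  14 | R B3 → L1 hit [D]

WB = [3, 2]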